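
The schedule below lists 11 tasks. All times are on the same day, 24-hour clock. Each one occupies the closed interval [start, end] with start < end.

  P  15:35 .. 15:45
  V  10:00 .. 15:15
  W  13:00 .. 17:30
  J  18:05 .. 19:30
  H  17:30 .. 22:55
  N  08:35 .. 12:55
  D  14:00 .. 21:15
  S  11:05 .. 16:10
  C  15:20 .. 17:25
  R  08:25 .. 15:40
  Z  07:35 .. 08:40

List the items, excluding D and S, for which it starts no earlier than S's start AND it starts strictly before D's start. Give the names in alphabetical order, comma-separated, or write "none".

W

Conditions: its start is no earlier than S's start (X.start >= 11:05) AND its start is strictly before D's start (X.start < 14:00).
C: start 15:20 >= 11:05? ✓; start 15:20 < 14:00? ✗ → no.
H: start 17:30 >= 11:05? ✓; start 17:30 < 14:00? ✗ → no.
J: start 18:05 >= 11:05? ✓; start 18:05 < 14:00? ✗ → no.
N: start 08:35 >= 11:05? ✗; start 08:35 < 14:00? ✓ → no.
P: start 15:35 >= 11:05? ✓; start 15:35 < 14:00? ✗ → no.
R: start 08:25 >= 11:05? ✗; start 08:25 < 14:00? ✓ → no.
V: start 10:00 >= 11:05? ✗; start 10:00 < 14:00? ✓ → no.
W: start 13:00 >= 11:05? ✓; start 13:00 < 14:00? ✓ → yes.
Z: start 07:35 >= 11:05? ✗; start 07:35 < 14:00? ✓ → no.
Result: W.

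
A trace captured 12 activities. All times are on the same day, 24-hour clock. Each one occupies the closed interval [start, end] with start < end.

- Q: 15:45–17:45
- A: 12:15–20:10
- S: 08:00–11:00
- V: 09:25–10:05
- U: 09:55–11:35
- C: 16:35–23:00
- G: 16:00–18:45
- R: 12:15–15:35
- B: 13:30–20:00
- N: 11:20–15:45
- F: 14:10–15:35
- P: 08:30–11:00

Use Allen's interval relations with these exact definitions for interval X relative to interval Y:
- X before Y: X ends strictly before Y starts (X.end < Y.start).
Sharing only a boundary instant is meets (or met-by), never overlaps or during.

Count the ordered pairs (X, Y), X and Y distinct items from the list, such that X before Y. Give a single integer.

39

Checking all 132 ordered pairs for relation 'before'; matching pairs in alphabetical order:
(F, C): F before C ✓
(F, G): F before G ✓
(F, Q): F before Q ✓
(N, C): N before C ✓
(N, G): N before G ✓
(P, A): P before A ✓
(P, B): P before B ✓
(P, C): P before C ✓
(P, F): P before F ✓
(P, G): P before G ✓
(P, N): P before N ✓
(P, Q): P before Q ✓
(P, R): P before R ✓
(R, C): R before C ✓
(R, G): R before G ✓
(R, Q): R before Q ✓
(S, A): S before A ✓
(S, B): S before B ✓
(S, C): S before C ✓
(S, F): S before F ✓
(S, G): S before G ✓
(S, N): S before N ✓
(S, Q): S before Q ✓
(S, R): S before R ✓
... plus 15 further pairs not listed.
Count: 39.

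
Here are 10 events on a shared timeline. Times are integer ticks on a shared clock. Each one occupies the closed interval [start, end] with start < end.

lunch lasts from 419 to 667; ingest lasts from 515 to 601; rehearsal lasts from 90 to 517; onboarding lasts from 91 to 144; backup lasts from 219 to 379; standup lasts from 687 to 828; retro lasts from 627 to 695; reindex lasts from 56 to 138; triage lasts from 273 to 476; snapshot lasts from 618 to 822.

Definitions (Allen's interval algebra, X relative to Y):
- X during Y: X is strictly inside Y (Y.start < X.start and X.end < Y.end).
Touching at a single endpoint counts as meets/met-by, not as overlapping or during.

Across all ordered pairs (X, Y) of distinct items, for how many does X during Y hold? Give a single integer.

5

Checking all 90 ordered pairs for relation 'during'; matching pairs in alphabetical order:
(backup, rehearsal): backup during rehearsal ✓
(ingest, lunch): ingest during lunch ✓
(onboarding, rehearsal): onboarding during rehearsal ✓
(retro, snapshot): retro during snapshot ✓
(triage, rehearsal): triage during rehearsal ✓
Count: 5.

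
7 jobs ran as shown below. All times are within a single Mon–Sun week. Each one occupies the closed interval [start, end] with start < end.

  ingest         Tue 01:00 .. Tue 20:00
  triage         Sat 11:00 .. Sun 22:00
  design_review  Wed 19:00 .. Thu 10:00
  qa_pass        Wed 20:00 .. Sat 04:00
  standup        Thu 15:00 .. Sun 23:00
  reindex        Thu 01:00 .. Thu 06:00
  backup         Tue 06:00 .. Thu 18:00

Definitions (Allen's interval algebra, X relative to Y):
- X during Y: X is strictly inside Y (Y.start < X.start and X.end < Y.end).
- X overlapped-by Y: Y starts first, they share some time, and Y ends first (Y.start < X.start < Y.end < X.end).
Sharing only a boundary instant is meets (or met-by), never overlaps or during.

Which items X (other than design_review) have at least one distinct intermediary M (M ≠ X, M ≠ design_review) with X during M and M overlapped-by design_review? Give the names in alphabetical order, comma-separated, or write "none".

reindex

Target design_review = [Wed 19:00, Thu 10:00].
Intermediaries M with M overlapped-by design_review: qa_pass.
Via qa_pass — items with X during qa_pass: reindex.
Union: reindex.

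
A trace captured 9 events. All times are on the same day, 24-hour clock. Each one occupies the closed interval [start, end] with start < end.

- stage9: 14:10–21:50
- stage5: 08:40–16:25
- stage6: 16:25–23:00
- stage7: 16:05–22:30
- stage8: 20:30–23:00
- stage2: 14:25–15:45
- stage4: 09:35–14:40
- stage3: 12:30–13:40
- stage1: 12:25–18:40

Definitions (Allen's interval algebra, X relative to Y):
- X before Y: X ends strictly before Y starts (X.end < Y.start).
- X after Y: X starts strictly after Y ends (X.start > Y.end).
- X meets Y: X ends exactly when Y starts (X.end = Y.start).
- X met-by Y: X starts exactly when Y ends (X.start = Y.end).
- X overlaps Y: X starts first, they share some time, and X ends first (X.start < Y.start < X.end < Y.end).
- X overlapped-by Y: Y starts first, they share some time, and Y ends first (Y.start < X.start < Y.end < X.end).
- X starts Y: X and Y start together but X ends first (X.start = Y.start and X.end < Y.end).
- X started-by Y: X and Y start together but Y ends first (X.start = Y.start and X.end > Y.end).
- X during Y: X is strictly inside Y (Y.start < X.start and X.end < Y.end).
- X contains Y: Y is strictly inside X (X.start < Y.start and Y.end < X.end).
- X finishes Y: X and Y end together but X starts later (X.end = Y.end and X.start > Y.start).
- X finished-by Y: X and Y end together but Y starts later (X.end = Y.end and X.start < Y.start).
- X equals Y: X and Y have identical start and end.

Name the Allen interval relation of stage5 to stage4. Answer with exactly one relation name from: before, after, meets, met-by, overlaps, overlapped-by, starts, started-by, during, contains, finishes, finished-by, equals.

stage5 = [08:40, 16:25]; stage4 = [09:35, 14:40].
Compare endpoints: stage5.start < stage4.start, stage5.start < stage4.end, stage5.end > stage4.start, stage5.end > stage4.end.
That pattern is 'contains'.

contains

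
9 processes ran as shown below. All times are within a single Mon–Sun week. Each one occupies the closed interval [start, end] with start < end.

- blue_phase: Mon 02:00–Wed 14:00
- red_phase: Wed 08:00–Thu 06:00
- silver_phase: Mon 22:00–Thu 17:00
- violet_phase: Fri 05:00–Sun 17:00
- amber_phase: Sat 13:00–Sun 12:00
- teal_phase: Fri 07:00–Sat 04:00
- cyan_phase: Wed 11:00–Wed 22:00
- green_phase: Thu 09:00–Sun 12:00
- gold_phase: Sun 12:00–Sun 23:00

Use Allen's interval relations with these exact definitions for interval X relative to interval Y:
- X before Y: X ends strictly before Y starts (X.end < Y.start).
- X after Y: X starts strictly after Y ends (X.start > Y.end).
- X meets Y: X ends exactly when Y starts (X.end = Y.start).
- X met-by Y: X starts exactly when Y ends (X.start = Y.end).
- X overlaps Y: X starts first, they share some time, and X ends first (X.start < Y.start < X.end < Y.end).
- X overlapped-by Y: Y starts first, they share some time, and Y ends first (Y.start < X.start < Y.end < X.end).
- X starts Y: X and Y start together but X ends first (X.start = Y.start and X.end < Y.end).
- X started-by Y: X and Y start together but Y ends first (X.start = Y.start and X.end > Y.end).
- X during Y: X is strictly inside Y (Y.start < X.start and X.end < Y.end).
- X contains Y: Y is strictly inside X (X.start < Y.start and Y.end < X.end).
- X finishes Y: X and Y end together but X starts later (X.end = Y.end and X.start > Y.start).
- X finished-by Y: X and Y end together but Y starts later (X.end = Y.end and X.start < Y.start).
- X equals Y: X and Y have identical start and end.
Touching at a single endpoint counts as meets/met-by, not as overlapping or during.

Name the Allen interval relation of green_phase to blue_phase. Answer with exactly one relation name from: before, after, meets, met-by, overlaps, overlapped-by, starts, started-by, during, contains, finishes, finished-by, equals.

green_phase = [Thu 09:00, Sun 12:00]; blue_phase = [Mon 02:00, Wed 14:00].
Compare endpoints: green_phase.start > blue_phase.start, green_phase.start > blue_phase.end, green_phase.end > blue_phase.start, green_phase.end > blue_phase.end.
That pattern is 'after'.

after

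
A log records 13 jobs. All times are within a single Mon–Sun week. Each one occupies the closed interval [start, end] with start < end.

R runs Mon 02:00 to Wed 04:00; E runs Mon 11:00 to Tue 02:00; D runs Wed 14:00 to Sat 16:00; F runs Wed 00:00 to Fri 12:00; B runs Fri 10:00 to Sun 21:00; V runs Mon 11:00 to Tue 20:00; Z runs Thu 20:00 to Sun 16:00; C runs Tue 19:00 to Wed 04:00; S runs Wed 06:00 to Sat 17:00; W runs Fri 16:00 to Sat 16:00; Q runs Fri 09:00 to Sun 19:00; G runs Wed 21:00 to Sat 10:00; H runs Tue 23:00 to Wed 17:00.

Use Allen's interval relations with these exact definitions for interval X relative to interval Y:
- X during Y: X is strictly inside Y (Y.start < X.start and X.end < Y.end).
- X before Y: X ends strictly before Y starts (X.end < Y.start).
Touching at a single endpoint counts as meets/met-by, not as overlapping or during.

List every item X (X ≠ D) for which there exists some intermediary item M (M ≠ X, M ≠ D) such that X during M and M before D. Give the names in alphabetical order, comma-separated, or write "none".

E, V

Target D = [Wed 14:00, Sat 16:00].
Intermediaries M with M before D: C, E, R, V.
Via C — items with X during C: none.
Via E — items with X during E: none.
Via R — items with X during R: E, V.
Via V — items with X during V: none.
Union: E, V.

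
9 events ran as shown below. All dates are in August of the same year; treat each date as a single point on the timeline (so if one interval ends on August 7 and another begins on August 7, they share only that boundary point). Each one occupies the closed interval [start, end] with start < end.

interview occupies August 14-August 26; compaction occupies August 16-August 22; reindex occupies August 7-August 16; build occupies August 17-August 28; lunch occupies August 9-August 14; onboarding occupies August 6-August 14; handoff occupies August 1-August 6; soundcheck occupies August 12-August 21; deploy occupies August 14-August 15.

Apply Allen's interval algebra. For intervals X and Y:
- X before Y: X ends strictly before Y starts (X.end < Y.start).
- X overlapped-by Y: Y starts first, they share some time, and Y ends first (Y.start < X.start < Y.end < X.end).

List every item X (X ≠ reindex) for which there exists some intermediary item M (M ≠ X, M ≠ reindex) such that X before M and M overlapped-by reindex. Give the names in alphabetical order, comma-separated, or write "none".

Target reindex = [August 7, August 16].
Intermediaries M with M overlapped-by reindex: interview, soundcheck.
Via interview — items with X before interview: handoff.
Via soundcheck — items with X before soundcheck: handoff.
Union: handoff.

handoff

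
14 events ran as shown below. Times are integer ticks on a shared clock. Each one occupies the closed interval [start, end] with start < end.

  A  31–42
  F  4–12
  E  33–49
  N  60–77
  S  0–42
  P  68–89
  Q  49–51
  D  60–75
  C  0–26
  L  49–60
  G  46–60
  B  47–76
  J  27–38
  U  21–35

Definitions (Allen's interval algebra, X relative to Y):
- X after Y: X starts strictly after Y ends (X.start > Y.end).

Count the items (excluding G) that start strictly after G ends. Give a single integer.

Target G = [46, 60].
A [31, 42] → before → no.
B [47, 76] → overlapped-by → no.
C [0, 26] → before → no.
D [60, 75] → met-by → no.
E [33, 49] → overlaps → no.
F [4, 12] → before → no.
J [27, 38] → before → no.
L [49, 60] → finishes → no.
N [60, 77] → met-by → no.
P [68, 89] → after → counts.
Q [49, 51] → during → no.
S [0, 42] → before → no.
U [21, 35] → before → no.
Total: 1.

1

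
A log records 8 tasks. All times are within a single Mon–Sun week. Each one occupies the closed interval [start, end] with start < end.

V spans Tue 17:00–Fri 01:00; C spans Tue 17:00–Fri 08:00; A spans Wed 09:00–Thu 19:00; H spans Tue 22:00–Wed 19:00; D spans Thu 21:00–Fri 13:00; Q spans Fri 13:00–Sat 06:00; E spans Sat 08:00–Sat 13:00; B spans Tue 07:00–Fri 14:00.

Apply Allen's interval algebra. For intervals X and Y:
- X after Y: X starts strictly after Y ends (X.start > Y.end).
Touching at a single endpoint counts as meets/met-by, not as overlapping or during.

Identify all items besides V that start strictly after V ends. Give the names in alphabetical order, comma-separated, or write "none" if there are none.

E, Q

Target V = [Tue 17:00, Fri 01:00].
A [Wed 09:00, Thu 19:00] → during → no.
B [Tue 07:00, Fri 14:00] → contains → no.
C [Tue 17:00, Fri 08:00] → started-by → no.
D [Thu 21:00, Fri 13:00] → overlapped-by → no.
E [Sat 08:00, Sat 13:00] → after → yes.
H [Tue 22:00, Wed 19:00] → during → no.
Q [Fri 13:00, Sat 06:00] → after → yes.
Result: E, Q.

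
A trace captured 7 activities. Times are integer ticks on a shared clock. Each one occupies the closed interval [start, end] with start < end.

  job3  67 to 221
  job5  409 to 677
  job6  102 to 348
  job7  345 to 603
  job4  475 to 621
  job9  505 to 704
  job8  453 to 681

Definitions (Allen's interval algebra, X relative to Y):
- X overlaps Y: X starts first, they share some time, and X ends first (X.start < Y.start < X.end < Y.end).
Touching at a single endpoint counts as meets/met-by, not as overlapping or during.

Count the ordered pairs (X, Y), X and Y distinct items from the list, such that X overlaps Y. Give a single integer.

Checking all 42 ordered pairs for relation 'overlaps'; matching pairs in alphabetical order:
(job3, job6): job3 overlaps job6 ✓
(job4, job9): job4 overlaps job9 ✓
(job5, job8): job5 overlaps job8 ✓
(job5, job9): job5 overlaps job9 ✓
(job6, job7): job6 overlaps job7 ✓
(job7, job4): job7 overlaps job4 ✓
(job7, job5): job7 overlaps job5 ✓
(job7, job8): job7 overlaps job8 ✓
(job7, job9): job7 overlaps job9 ✓
(job8, job9): job8 overlaps job9 ✓
Count: 10.

10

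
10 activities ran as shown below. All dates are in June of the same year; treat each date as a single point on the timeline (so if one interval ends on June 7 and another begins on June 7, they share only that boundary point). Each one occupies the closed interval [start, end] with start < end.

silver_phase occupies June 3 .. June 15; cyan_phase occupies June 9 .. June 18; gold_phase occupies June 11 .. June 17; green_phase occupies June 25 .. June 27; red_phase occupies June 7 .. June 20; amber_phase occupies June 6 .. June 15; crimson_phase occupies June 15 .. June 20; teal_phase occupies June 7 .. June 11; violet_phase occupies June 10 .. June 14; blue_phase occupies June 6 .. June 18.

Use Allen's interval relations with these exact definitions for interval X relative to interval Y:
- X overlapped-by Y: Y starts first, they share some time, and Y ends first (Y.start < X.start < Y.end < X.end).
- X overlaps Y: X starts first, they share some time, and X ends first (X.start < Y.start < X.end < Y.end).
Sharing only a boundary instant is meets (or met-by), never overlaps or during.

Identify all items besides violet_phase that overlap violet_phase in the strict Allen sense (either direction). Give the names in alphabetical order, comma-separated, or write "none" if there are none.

gold_phase, teal_phase

Target violet_phase = [June 10, June 14].
amber_phase [June 6, June 15] → contains → no.
blue_phase [June 6, June 18] → contains → no.
crimson_phase [June 15, June 20] → after → no.
cyan_phase [June 9, June 18] → contains → no.
gold_phase [June 11, June 17] → overlapped-by → yes.
green_phase [June 25, June 27] → after → no.
red_phase [June 7, June 20] → contains → no.
silver_phase [June 3, June 15] → contains → no.
teal_phase [June 7, June 11] → overlaps → yes.
Result: gold_phase, teal_phase.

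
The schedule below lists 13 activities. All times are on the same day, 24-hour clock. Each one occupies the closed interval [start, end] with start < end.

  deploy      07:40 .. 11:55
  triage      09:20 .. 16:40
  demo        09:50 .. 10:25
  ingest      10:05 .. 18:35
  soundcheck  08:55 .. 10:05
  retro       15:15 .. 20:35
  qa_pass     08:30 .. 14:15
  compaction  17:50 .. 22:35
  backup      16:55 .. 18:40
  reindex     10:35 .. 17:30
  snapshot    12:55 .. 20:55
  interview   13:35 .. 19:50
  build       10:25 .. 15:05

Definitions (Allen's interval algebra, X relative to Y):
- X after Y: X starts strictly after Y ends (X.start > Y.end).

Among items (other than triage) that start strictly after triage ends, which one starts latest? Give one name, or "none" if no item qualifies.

compaction

Target triage = [09:20, 16:40].
backup [16:55, 18:40] → after → candidate.
build [10:25, 15:05] → during → excluded.
compaction [17:50, 22:35] → after → candidate.
demo [09:50, 10:25] → during → excluded.
deploy [07:40, 11:55] → overlaps → excluded.
ingest [10:05, 18:35] → overlapped-by → excluded.
interview [13:35, 19:50] → overlapped-by → excluded.
qa_pass [08:30, 14:15] → overlaps → excluded.
reindex [10:35, 17:30] → overlapped-by → excluded.
retro [15:15, 20:35] → overlapped-by → excluded.
snapshot [12:55, 20:55] → overlapped-by → excluded.
soundcheck [08:55, 10:05] → overlaps → excluded.
Among candidates, latest start is 17:50 → compaction.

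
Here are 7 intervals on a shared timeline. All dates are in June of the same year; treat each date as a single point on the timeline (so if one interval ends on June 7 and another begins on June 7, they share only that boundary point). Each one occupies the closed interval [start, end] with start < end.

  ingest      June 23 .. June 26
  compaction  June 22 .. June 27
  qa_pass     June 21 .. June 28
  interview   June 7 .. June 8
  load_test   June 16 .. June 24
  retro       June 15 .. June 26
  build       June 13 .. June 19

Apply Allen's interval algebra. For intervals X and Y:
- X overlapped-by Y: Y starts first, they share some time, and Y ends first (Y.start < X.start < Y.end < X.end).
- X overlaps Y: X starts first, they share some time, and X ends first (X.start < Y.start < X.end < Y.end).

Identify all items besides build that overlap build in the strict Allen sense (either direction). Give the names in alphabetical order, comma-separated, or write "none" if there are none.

load_test, retro

Target build = [June 13, June 19].
compaction [June 22, June 27] → after → no.
ingest [June 23, June 26] → after → no.
interview [June 7, June 8] → before → no.
load_test [June 16, June 24] → overlapped-by → yes.
qa_pass [June 21, June 28] → after → no.
retro [June 15, June 26] → overlapped-by → yes.
Result: load_test, retro.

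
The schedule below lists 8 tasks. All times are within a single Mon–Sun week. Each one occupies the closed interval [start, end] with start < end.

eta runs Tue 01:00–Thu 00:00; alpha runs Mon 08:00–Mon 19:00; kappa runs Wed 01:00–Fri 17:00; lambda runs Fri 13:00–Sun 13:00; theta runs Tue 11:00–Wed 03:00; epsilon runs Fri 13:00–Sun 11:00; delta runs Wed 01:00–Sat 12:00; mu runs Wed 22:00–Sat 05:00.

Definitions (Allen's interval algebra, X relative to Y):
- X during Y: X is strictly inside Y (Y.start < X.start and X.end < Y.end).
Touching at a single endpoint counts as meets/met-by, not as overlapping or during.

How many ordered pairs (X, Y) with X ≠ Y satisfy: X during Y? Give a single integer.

Checking all 56 ordered pairs for relation 'during'; matching pairs in alphabetical order:
(mu, delta): mu during delta ✓
(theta, eta): theta during eta ✓
Count: 2.

2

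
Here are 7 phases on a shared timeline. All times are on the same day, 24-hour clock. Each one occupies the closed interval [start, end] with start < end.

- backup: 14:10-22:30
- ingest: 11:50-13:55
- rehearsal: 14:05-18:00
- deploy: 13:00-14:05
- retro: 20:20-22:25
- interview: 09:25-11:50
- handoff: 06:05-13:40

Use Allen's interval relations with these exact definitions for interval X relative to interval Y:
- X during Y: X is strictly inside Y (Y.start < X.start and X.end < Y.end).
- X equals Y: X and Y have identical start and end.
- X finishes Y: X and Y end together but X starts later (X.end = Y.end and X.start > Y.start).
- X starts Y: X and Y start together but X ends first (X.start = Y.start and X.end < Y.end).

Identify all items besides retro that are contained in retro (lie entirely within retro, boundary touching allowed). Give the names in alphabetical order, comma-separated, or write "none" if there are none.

none

Target retro = [20:20, 22:25].
backup [14:10, 22:30] → contains → no.
deploy [13:00, 14:05] → before → no.
handoff [06:05, 13:40] → before → no.
ingest [11:50, 13:55] → before → no.
interview [09:25, 11:50] → before → no.
rehearsal [14:05, 18:00] → before → no.
Result: none.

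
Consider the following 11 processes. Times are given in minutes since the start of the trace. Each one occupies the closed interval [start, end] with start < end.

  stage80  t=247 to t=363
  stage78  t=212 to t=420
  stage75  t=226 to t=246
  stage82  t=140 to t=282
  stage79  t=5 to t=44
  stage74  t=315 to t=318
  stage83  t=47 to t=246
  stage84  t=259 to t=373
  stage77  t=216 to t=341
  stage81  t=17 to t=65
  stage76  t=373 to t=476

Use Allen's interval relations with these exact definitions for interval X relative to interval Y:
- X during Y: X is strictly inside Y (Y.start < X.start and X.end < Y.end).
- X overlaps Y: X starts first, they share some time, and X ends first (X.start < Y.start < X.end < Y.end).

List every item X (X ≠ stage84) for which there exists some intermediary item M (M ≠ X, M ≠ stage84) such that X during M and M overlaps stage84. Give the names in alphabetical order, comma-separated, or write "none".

Target stage84 = [t=259, t=373].
Intermediaries M with M overlaps stage84: stage77, stage80, stage82.
Via stage77 — items with X during stage77: stage74, stage75.
Via stage80 — items with X during stage80: stage74.
Via stage82 — items with X during stage82: stage75.
Union: stage74, stage75.

stage74, stage75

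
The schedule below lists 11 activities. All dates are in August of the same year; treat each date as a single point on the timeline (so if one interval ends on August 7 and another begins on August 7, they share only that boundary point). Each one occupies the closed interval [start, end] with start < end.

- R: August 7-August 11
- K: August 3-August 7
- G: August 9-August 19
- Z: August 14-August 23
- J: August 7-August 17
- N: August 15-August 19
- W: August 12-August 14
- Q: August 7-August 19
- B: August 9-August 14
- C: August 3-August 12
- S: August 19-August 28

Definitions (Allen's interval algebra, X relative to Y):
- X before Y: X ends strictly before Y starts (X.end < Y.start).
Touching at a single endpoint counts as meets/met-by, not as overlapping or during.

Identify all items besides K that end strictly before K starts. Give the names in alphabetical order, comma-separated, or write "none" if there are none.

none

Target K = [August 3, August 7].
B [August 9, August 14] → after → no.
C [August 3, August 12] → started-by → no.
G [August 9, August 19] → after → no.
J [August 7, August 17] → met-by → no.
N [August 15, August 19] → after → no.
Q [August 7, August 19] → met-by → no.
R [August 7, August 11] → met-by → no.
S [August 19, August 28] → after → no.
W [August 12, August 14] → after → no.
Z [August 14, August 23] → after → no.
Result: none.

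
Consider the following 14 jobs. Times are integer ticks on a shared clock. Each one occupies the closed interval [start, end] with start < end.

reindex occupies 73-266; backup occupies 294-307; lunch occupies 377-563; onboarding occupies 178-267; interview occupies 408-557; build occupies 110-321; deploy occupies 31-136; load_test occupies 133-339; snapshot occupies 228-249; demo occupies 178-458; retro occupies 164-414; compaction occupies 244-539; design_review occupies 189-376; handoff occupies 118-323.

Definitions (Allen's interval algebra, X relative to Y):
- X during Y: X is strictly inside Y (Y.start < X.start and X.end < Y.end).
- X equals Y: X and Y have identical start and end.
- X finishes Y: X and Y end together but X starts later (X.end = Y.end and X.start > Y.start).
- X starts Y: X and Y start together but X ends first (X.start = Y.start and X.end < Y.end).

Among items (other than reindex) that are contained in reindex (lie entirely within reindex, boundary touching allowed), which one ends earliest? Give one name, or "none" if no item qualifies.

Target reindex = [73, 266].
backup [294, 307] → after → excluded.
build [110, 321] → overlapped-by → excluded.
compaction [244, 539] → overlapped-by → excluded.
demo [178, 458] → overlapped-by → excluded.
deploy [31, 136] → overlaps → excluded.
design_review [189, 376] → overlapped-by → excluded.
handoff [118, 323] → overlapped-by → excluded.
interview [408, 557] → after → excluded.
load_test [133, 339] → overlapped-by → excluded.
lunch [377, 563] → after → excluded.
onboarding [178, 267] → overlapped-by → excluded.
retro [164, 414] → overlapped-by → excluded.
snapshot [228, 249] → during → candidate.
Among candidates, earliest end is 249 → snapshot.

snapshot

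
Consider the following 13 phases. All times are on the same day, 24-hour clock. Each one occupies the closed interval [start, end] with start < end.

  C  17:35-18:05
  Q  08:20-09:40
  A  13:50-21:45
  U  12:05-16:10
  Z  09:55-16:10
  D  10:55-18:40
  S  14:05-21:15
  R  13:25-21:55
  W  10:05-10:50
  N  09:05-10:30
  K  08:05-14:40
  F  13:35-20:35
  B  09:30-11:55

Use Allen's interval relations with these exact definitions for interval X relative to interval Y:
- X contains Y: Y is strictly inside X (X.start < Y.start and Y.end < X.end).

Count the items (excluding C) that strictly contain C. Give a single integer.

Target C = [17:35, 18:05].
A [13:50, 21:45] → contains → counts.
B [09:30, 11:55] → before → no.
D [10:55, 18:40] → contains → counts.
F [13:35, 20:35] → contains → counts.
K [08:05, 14:40] → before → no.
N [09:05, 10:30] → before → no.
Q [08:20, 09:40] → before → no.
R [13:25, 21:55] → contains → counts.
S [14:05, 21:15] → contains → counts.
U [12:05, 16:10] → before → no.
W [10:05, 10:50] → before → no.
Z [09:55, 16:10] → before → no.
Total: 5.

5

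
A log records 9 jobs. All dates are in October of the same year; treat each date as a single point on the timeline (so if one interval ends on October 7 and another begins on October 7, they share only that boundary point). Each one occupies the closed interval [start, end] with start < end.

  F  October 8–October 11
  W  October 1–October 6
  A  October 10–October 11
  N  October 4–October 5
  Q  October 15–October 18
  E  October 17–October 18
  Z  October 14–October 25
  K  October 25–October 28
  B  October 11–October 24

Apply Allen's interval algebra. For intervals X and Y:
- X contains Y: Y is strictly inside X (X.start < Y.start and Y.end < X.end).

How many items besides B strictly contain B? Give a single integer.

0

Target B = [October 11, October 24].
A [October 10, October 11] → meets → no.
E [October 17, October 18] → during → no.
F [October 8, October 11] → meets → no.
K [October 25, October 28] → after → no.
N [October 4, October 5] → before → no.
Q [October 15, October 18] → during → no.
W [October 1, October 6] → before → no.
Z [October 14, October 25] → overlapped-by → no.
Total: 0.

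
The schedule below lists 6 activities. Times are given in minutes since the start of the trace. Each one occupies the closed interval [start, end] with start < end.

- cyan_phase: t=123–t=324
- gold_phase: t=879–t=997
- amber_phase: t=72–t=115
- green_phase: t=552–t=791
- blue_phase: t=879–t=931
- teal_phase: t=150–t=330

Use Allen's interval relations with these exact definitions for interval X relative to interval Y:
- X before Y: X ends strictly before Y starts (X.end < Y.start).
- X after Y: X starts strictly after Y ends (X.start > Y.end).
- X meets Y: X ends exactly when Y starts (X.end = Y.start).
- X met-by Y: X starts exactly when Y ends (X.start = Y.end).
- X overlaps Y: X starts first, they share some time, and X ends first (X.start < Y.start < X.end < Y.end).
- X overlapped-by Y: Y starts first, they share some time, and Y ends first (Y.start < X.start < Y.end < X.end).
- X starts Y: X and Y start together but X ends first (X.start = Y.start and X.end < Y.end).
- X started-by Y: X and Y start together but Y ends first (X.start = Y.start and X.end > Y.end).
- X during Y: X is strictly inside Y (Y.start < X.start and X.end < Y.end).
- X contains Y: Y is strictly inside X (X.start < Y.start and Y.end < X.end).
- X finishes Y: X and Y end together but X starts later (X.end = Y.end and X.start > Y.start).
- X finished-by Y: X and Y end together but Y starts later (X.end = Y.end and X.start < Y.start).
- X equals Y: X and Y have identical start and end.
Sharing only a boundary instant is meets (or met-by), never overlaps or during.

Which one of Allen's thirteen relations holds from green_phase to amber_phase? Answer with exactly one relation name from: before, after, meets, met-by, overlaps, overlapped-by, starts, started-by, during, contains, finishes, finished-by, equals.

green_phase = [t=552, t=791]; amber_phase = [t=72, t=115].
Compare endpoints: green_phase.start > amber_phase.start, green_phase.start > amber_phase.end, green_phase.end > amber_phase.start, green_phase.end > amber_phase.end.
That pattern is 'after'.

after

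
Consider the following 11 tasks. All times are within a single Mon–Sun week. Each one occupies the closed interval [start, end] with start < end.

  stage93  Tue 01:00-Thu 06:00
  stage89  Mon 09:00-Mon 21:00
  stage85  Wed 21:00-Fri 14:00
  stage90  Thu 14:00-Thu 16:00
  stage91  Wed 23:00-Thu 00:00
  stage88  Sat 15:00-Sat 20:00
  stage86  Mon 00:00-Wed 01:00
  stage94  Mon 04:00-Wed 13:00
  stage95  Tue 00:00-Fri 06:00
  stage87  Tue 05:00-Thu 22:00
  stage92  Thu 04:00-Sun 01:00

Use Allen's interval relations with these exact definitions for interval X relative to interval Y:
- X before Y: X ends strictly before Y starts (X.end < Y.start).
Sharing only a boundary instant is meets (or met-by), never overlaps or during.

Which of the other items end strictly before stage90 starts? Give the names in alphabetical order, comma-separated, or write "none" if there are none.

Target stage90 = [Thu 14:00, Thu 16:00].
stage85 [Wed 21:00, Fri 14:00] → contains → no.
stage86 [Mon 00:00, Wed 01:00] → before → yes.
stage87 [Tue 05:00, Thu 22:00] → contains → no.
stage88 [Sat 15:00, Sat 20:00] → after → no.
stage89 [Mon 09:00, Mon 21:00] → before → yes.
stage91 [Wed 23:00, Thu 00:00] → before → yes.
stage92 [Thu 04:00, Sun 01:00] → contains → no.
stage93 [Tue 01:00, Thu 06:00] → before → yes.
stage94 [Mon 04:00, Wed 13:00] → before → yes.
stage95 [Tue 00:00, Fri 06:00] → contains → no.
Result: stage86, stage89, stage91, stage93, stage94.

stage86, stage89, stage91, stage93, stage94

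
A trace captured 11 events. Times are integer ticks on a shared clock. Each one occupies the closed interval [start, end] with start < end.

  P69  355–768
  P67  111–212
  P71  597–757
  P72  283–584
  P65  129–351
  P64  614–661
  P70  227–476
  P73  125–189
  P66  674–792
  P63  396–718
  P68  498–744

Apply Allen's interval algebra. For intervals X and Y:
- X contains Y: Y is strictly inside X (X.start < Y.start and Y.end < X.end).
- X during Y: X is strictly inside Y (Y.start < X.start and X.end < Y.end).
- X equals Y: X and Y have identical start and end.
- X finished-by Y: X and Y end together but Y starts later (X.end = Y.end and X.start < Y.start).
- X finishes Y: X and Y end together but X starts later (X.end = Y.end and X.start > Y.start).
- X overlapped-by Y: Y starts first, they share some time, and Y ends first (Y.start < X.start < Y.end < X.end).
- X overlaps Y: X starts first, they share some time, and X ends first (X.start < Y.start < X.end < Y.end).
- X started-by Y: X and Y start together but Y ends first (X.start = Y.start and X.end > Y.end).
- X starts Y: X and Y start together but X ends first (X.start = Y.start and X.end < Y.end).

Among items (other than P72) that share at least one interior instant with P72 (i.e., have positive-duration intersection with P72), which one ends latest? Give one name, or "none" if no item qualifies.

Target P72 = [283, 584].
P63 [396, 718] → overlapped-by → candidate.
P64 [614, 661] → after → excluded.
P65 [129, 351] → overlaps → candidate.
P66 [674, 792] → after → excluded.
P67 [111, 212] → before → excluded.
P68 [498, 744] → overlapped-by → candidate.
P69 [355, 768] → overlapped-by → candidate.
P70 [227, 476] → overlaps → candidate.
P71 [597, 757] → after → excluded.
P73 [125, 189] → before → excluded.
Among candidates, latest end is 768 → P69.

P69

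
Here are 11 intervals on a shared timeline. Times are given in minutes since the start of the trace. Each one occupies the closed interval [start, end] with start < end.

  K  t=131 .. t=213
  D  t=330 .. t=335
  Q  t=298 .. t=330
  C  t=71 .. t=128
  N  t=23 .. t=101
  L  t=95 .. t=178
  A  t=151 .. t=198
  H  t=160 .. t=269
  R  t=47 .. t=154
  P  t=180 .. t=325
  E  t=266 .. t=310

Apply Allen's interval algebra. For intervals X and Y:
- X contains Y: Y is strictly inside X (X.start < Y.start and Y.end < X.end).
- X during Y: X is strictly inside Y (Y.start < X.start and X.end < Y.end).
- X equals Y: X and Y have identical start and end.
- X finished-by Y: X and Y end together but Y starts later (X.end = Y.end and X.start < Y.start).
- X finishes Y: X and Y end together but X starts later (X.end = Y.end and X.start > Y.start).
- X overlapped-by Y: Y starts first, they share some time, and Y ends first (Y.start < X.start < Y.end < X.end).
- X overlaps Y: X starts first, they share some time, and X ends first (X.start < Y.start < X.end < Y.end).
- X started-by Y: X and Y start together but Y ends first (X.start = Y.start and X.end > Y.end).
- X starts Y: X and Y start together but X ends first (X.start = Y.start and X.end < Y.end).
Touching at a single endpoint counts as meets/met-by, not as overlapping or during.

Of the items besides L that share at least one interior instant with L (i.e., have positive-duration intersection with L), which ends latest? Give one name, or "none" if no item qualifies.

Target L = [t=95, t=178].
A [t=151, t=198] → overlapped-by → candidate.
C [t=71, t=128] → overlaps → candidate.
D [t=330, t=335] → after → excluded.
E [t=266, t=310] → after → excluded.
H [t=160, t=269] → overlapped-by → candidate.
K [t=131, t=213] → overlapped-by → candidate.
N [t=23, t=101] → overlaps → candidate.
P [t=180, t=325] → after → excluded.
Q [t=298, t=330] → after → excluded.
R [t=47, t=154] → overlaps → candidate.
Among candidates, latest end is t=269 → H.

H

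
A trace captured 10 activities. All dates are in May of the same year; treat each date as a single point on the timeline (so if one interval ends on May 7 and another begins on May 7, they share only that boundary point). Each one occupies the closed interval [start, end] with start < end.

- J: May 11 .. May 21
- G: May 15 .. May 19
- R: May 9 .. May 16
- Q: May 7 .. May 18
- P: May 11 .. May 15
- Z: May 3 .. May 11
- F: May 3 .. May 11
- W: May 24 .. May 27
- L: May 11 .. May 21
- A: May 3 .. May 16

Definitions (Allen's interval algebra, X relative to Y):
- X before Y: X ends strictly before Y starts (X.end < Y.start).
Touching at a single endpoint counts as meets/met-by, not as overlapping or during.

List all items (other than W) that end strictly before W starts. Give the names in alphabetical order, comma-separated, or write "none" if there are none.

A, F, G, J, L, P, Q, R, Z

Target W = [May 24, May 27].
A [May 3, May 16] → before → yes.
F [May 3, May 11] → before → yes.
G [May 15, May 19] → before → yes.
J [May 11, May 21] → before → yes.
L [May 11, May 21] → before → yes.
P [May 11, May 15] → before → yes.
Q [May 7, May 18] → before → yes.
R [May 9, May 16] → before → yes.
Z [May 3, May 11] → before → yes.
Result: A, F, G, J, L, P, Q, R, Z.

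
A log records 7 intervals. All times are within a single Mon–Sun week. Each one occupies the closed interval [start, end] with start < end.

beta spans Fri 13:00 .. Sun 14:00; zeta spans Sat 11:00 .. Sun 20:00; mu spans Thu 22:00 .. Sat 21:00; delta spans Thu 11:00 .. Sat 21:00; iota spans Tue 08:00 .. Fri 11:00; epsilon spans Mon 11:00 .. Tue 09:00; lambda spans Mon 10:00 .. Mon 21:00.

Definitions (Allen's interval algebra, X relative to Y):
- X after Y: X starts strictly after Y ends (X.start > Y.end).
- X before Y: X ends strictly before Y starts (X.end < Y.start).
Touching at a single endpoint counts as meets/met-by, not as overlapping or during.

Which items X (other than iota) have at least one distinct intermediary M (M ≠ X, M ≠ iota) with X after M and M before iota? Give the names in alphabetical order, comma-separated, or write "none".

Target iota = [Tue 08:00, Fri 11:00].
Intermediaries M with M before iota: lambda.
Via lambda — items with X after lambda: beta, delta, mu, zeta.
Union: beta, delta, mu, zeta.

beta, delta, mu, zeta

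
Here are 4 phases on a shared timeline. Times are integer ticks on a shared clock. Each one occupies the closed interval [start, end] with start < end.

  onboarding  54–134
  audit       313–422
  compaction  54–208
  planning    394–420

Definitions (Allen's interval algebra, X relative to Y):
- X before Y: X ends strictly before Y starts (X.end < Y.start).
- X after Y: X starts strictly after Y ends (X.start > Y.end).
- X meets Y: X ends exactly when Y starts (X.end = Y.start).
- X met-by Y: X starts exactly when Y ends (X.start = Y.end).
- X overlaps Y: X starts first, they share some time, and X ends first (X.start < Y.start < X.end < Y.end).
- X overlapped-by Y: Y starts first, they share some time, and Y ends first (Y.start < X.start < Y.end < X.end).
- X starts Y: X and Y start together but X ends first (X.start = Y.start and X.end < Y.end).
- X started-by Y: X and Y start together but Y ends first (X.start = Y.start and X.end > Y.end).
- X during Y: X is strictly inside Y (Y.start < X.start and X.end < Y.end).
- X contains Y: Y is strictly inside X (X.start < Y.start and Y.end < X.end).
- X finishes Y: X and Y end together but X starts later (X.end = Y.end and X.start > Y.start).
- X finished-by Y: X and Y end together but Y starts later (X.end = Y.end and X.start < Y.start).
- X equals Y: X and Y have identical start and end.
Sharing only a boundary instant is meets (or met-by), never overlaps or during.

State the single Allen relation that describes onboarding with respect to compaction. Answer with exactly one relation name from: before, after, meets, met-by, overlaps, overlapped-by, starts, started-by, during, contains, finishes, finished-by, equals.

starts

onboarding = [54, 134]; compaction = [54, 208].
Compare endpoints: onboarding.start = compaction.start, onboarding.start < compaction.end, onboarding.end > compaction.start, onboarding.end < compaction.end.
That pattern is 'starts'.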